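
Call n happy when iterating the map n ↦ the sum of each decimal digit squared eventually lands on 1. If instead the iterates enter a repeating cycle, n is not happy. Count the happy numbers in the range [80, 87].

2

80: 80 → 64 → 52 → 29 → 85 → 89 → 145 → 42 → 20 → 4 → 16 → 37 → 58 → 89  (repeats 89)
81: 81 → 65 → 61 → 37 → 58 → 89 → 145 → 42 → 20 → 4 → 16 → 37  (repeats 37)
82: 82 → 68 → 100 → 1  (reaches 1)
83: 83 → 73 → 58 → 89 → 145 → 42 → 20 → 4 → 16 → 37 → 58  (repeats 58)
84: 84 → 80 → 64 → 52 → 29 → 85 → 89 → 145 → 42 → 20 → 4 → 16 → 37 → 58 → 89  (repeats 89)
85: 85 → 89 → 145 → 42 → 20 → 4 → 16 → 37 → 58 → 89  (repeats 89)
86: 86 → 100 → 1  (reaches 1)
87: 87 → 113 → 11 → 2 → 4 → 16 → 37 → 58 → 89 → 145 → 42 → 20 → 4  (repeats 4)
happy: 82, 86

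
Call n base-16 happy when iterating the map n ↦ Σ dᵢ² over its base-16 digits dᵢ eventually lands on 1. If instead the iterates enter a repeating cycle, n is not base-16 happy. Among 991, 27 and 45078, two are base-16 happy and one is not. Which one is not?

991

991: 991 → 403 → 91 → 146 → 85 → 50 → 13 → 169 → 181 → 146  — repeats 146 (not base-16 happy)
27: 27 → 122 → 149 → 106 → 136 → 128 → 64 → 16 → 1  — reaches 1 (base-16 happy)
45078: 45078 → 158 → 277 → 27 → 122 → 149 → 106 → 136 → 128 → 64 → 16 → 1  — reaches 1 (base-16 happy)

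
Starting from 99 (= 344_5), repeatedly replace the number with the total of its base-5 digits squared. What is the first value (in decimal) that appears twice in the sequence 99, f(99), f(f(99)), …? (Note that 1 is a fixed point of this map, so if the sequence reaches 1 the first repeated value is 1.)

1

99 = (3,4,4)_5 → 3² + 4² + 4² = 9 + 16 + 16 = 41
41 = (1,3,1)_5 → 1² + 3² + 1² = 1 + 9 + 1 = 11
11 = (2,1)_5 → 2² + 1² = 4 + 1 = 5
5 = (1,0)_5 → 1² + 0² = 1 + 0 = 1  — reached the fixed point 1.
1 → 1, so 1 is the first repeated value.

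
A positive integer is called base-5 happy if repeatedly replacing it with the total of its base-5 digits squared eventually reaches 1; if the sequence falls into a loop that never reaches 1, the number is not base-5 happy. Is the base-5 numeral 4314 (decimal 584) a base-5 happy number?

not base-5 happy

584 = (4,3,1,4)_5 → 4² + 3² + 1² + 4² = 42
42 = (1,3,2)_5 → 1² + 3² + 2² = 14
14 = (2,4)_5 → 2² + 4² = 20
20 = (4,0)_5 → 4² + 0² = 16
16 = (3,1)_5 → 3² + 1² = 10
10 = (2,0)_5 → 2² + 0² = 4
4 = (4)_5 → 4² = 16  — 16 already seen; the sequence cycles without reaching 1.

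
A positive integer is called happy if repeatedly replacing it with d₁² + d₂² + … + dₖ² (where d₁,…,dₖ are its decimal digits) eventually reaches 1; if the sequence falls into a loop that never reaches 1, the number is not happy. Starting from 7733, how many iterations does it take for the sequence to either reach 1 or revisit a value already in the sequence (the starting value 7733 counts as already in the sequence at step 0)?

12

7733 → 7² + 7² + 3² + 3² = 49 + 49 + 9 + 9 = 116
116 → 1² + 1² + 6² = 1 + 1 + 36 = 38
38 → 3² + 8² = 9 + 64 = 73
73 → 7² + 3² = 49 + 9 = 58
58 → 5² + 8² = 25 + 64 = 89
89 → 8² + 9² = 64 + 81 = 145
145 → 1² + 4² + 5² = 1 + 16 + 25 = 42
42 → 4² + 2² = 16 + 4 = 20
20 → 2² + 0² = 4 + 0 = 4
4 → 4² = 16
16 → 1² + 6² = 1 + 36 = 37
37 → 3² + 7² = 9 + 49 = 58  — 58 repeats.
That took 12 steps.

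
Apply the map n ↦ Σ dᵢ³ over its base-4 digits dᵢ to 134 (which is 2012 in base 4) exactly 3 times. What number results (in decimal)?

8

134 = (2,0,1,2)_4 → 2³ + 0³ + 1³ + 2³ = 17
17 = (1,0,1)_4 → 1³ + 0³ + 1³ = 2
2 = (2)_4 → 2³ = 8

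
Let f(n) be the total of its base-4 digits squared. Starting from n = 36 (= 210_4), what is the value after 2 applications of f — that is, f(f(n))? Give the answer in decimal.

36 = (2,1,0)_4 → 2² + 1² + 0² = 5
5 = (1,1)_4 → 1² + 1² = 2

2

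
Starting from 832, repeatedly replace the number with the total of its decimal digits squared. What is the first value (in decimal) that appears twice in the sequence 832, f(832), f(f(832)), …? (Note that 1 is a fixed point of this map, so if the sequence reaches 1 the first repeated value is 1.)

145

832 → 8² + 3² + 2² = 77
77 → 7² + 7² = 98
98 → 9² + 8² = 145
145 → 1² + 4² + 5² = 42
42 → 4² + 2² = 20
20 → 2² + 0² = 4
4 → 4² = 16
16 → 1² + 6² = 37
37 → 3² + 7² = 58
58 → 5² + 8² = 89
89 → 8² + 9² = 145  — 145 already appeared earlier.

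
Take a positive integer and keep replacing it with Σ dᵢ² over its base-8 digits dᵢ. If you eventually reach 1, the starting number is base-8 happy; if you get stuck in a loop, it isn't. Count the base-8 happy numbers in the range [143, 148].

1

143: 143 → 54 → 72 → 2 → 4 → 16 → 4  — not base-8 happy
144: 144 → 8 → 1  — base-8 happy
145: 145 → 9 → 2 → 4 → 16 → 4  — not base-8 happy
146: 146 → 12 → 17 → 5 → 25 → 10 → 5  — not base-8 happy
147: 147 → 17 → 5 → 25 → 10 → 5  — not base-8 happy
148: 148 → 24 → 9 → 2 → 4 → 16 → 4  — not base-8 happy
base-8 happy: 144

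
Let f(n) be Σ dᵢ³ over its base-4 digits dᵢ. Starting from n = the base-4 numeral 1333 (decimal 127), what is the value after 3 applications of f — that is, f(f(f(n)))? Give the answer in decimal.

16

127 = (1,3,3,3)_4 → 1³ + 3³ + 3³ + 3³ = 1 + 27 + 27 + 27 = 82
82 = (1,1,0,2)_4 → 1³ + 1³ + 0³ + 2³ = 1 + 1 + 0 + 8 = 10
10 = (2,2)_4 → 2³ + 2³ = 8 + 8 = 16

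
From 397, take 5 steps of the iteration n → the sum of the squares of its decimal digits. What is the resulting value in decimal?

100

397 → 139
139 → 91
91 → 82
82 → 68
68 → 100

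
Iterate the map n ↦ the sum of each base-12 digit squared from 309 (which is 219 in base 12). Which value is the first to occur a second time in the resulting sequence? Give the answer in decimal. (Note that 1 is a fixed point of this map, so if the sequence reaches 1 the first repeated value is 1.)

309 = (2,1,9)_12 → 86
86 = (7,2)_12 → 53
53 = (4,5)_12 → 41
41 = (3,5)_12 → 34
34 = (2,10)_12 → 104
104 = (8,8)_12 → 128
128 = (10,8)_12 → 164
164 = (1,1,8)_12 → 66
66 = (5,6)_12 → 61
61 = (5,1)_12 → 26
26 = (2,2)_12 → 8
8 = (8)_12 → 64
64 = (5,4)_12 → 41  — 41 already appeared earlier.

41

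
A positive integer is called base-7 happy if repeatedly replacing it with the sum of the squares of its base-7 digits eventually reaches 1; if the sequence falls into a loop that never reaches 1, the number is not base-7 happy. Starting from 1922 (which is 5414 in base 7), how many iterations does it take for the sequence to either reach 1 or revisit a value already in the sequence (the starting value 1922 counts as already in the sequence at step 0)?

8

1922 = (5,4,1,4)_7 → 5² + 4² + 1² + 4² = 58
58 = (1,1,2)_7 → 1² + 1² + 2² = 6
6 = (6)_7 → 6² = 36
36 = (5,1)_7 → 5² + 1² = 26
26 = (3,5)_7 → 3² + 5² = 34
34 = (4,6)_7 → 4² + 6² = 52
52 = (1,0,3)_7 → 1² + 0² + 3² = 10
10 = (1,3)_7 → 1² + 3² = 10  — 10 repeats.
That took 8 steps.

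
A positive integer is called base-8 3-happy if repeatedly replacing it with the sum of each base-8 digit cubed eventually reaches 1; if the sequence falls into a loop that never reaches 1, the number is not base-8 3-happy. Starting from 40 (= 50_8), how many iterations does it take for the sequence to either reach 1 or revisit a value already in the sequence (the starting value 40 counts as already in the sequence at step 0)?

40 = (5,0)_8 → 5³ + 0³ = 125 + 0 = 125
125 = (1,7,5)_8 → 1³ + 7³ + 5³ = 1 + 343 + 125 = 469
469 = (7,2,5)_8 → 7³ + 2³ + 5³ = 343 + 8 + 125 = 476
476 = (7,3,4)_8 → 7³ + 3³ + 4³ = 343 + 27 + 64 = 434
434 = (6,6,2)_8 → 6³ + 6³ + 2³ = 216 + 216 + 8 = 440
440 = (6,7,0)_8 → 6³ + 7³ + 0³ = 216 + 343 + 0 = 559
559 = (1,0,5,7)_8 → 1³ + 0³ + 5³ + 7³ = 1 + 0 + 125 + 343 = 469  — 469 repeats.
That took 7 steps.

7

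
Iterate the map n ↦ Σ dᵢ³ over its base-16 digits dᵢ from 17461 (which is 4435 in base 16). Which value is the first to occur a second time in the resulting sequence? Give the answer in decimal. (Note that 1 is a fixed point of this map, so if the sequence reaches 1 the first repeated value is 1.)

1

17461 = (4,4,3,5)_16 → 4³ + 4³ + 3³ + 5³ = 280
280 = (1,1,8)_16 → 1³ + 1³ + 8³ = 514
514 = (2,0,2)_16 → 2³ + 0³ + 2³ = 16
16 = (1,0)_16 → 1³ + 0³ = 1  — reached the fixed point 1.
1 → 1, so 1 is the first repeated value.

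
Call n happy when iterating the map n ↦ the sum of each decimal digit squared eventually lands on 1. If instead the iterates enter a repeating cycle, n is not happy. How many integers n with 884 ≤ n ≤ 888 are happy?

1

884: 884 → 144 → 33 → 18 → 65 → 61 → 37 → 58 → 89 → 145 → 42 → 20 → 4 → 16 → 37  — not happy
885: 885 → 153 → 35 → 34 → 25 → 29 → 85 → 89 → 145 → 42 → 20 → 4 → 16 → 37 → 58 → 89  — not happy
886: 886 → 164 → 53 → 34 → 25 → 29 → 85 → 89 → 145 → 42 → 20 → 4 → 16 → 37 → 58 → 89  — not happy
887: 887 → 177 → 99 → 162 → 41 → 17 → 50 → 25 → 29 → 85 → 89 → 145 → 42 → 20 → 4 → 16 → 37 → 58 → 89  — not happy
888: 888 → 192 → 86 → 100 → 1  — happy
happy: 888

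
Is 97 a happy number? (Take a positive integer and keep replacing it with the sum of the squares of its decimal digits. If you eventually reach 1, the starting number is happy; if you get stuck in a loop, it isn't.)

97 → 9² + 7² = 81 + 49 = 130
130 → 1² + 3² + 0² = 1 + 9 + 0 = 10
10 → 1² + 0² = 1 + 0 = 1  — reached 1.

happy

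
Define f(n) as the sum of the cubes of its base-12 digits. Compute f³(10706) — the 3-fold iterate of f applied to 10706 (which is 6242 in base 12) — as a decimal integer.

10706 = (6,2,4,2)_12 → 6³ + 2³ + 4³ + 2³ = 296
296 = (2,0,8)_12 → 2³ + 0³ + 8³ = 520
520 = (3,7,4)_12 → 3³ + 7³ + 4³ = 434

434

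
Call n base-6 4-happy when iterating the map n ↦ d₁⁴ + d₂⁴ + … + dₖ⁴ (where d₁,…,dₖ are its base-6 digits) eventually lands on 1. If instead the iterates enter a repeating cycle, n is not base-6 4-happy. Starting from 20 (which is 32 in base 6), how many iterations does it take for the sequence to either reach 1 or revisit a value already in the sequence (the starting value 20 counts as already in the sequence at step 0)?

20 = (3,2)_6 → 3⁴ + 2⁴ = 97
97 = (2,4,1)_6 → 2⁴ + 4⁴ + 1⁴ = 273
273 = (1,1,3,3)_6 → 1⁴ + 1⁴ + 3⁴ + 3⁴ = 164
164 = (4,3,2)_6 → 4⁴ + 3⁴ + 2⁴ = 353
353 = (1,3,4,5)_6 → 1⁴ + 3⁴ + 4⁴ + 5⁴ = 963
963 = (4,2,4,3)_6 → 4⁴ + 2⁴ + 4⁴ + 3⁴ = 609
609 = (2,4,5,3)_6 → 2⁴ + 4⁴ + 5⁴ + 3⁴ = 978
978 = (4,3,1,0)_6 → 4⁴ + 3⁴ + 1⁴ + 0⁴ = 338
338 = (1,3,2,2)_6 → 1⁴ + 3⁴ + 2⁴ + 2⁴ = 114
114 = (3,1,0)_6 → 3⁴ + 1⁴ + 0⁴ = 82
82 = (2,1,4)_6 → 2⁴ + 1⁴ + 4⁴ = 273  — 273 repeats.
That took 11 steps.

11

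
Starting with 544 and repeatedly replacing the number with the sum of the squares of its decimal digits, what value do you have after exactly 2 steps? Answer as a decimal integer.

74

544 → 5² + 4² + 4² = 57
57 → 5² + 7² = 74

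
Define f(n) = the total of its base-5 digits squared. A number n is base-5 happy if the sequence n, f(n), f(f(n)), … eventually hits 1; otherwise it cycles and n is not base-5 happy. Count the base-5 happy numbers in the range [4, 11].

3

4: 4 → 16 → 10 → 4  (repeats 4)
5: 5 → 1  (reaches 1)
6: 6 → 2 → 4 → 16 → 10 → 4  (repeats 4)
7: 7 → 5 → 1  (reaches 1)
8: 8 → 10 → 4 → 16 → 10  (repeats 10)
9: 9 → 17 → 13 → 13  (repeats 13)
10: 10 → 4 → 16 → 10  (repeats 10)
11: 11 → 5 → 1  (reaches 1)
base-5 happy: 5, 7, 11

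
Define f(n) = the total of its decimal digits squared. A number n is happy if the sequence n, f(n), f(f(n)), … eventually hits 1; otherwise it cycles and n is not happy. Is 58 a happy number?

not happy

58 → 5² + 8² = 89
89 → 8² + 9² = 145
145 → 1² + 4² + 5² = 42
42 → 4² + 2² = 20
20 → 2² + 0² = 4
4 → 4² = 16
16 → 1² + 6² = 37
37 → 3² + 7² = 58  — 58 already seen; the sequence cycles without reaching 1.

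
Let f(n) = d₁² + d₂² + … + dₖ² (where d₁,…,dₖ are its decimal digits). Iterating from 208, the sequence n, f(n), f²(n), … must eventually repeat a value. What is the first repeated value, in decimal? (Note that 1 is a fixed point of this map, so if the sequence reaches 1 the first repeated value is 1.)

208 → 2² + 0² + 8² = 4 + 0 + 64 = 68
68 → 6² + 8² = 36 + 64 = 100
100 → 1² + 0² + 0² = 1 + 0 + 0 = 1  — reached the fixed point 1.
1 → 1, so 1 is the first repeated value.

1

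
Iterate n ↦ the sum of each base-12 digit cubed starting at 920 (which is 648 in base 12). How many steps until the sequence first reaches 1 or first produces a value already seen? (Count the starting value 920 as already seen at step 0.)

9

920 = (6,4,8)_12 → 6³ + 4³ + 8³ = 216 + 64 + 512 = 792
792 = (5,6,0)_12 → 5³ + 6³ + 0³ = 125 + 216 + 0 = 341
341 = (2,4,5)_12 → 2³ + 4³ + 5³ = 8 + 64 + 125 = 197
197 = (1,4,5)_12 → 1³ + 4³ + 5³ = 1 + 64 + 125 = 190
190 = (1,3,10)_12 → 1³ + 3³ + 10³ = 1 + 27 + 1000 = 1028
1028 = (7,1,8)_12 → 7³ + 1³ + 8³ = 343 + 1 + 512 = 856
856 = (5,11,4)_12 → 5³ + 11³ + 4³ = 125 + 1331 + 64 = 1520
1520 = (10,6,8)_12 → 10³ + 6³ + 8³ = 1000 + 216 + 512 = 1728
1728 = (1,0,0,0)_12 → 1³ + 0³ + 0³ + 0³ = 1 + 0 + 0 + 0 = 1  — reached 1.
That took 9 steps.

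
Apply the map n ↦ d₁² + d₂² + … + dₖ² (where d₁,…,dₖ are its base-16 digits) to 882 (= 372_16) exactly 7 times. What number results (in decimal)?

882 = (3,7,2)_16 → 3² + 7² + 2² = 9 + 49 + 4 = 62
62 = (3,14)_16 → 3² + 14² = 9 + 196 = 205
205 = (12,13)_16 → 12² + 13² = 144 + 169 = 313
313 = (1,3,9)_16 → 1² + 3² + 9² = 1 + 9 + 81 = 91
91 = (5,11)_16 → 5² + 11² = 25 + 121 = 146
146 = (9,2)_16 → 9² + 2² = 81 + 4 = 85
85 = (5,5)_16 → 5² + 5² = 25 + 25 = 50

50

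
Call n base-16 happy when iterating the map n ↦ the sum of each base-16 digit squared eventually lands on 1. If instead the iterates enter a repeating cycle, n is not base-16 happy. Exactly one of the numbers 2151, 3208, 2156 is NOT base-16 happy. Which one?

2151: 2151 → 149 → 106 → 136 → 128 → 64 → 16 → 1  — reaches 1 (base-16 happy)
3208: 3208 → 272 → 2 → 4 → 16 → 1  — reaches 1 (base-16 happy)
2156: 2156 → 244 → 241 → 226 → 200 → 208 → 169 → 181 → 146 → 85 → 50 → 13 → 169  — repeats 169 (not base-16 happy)

2156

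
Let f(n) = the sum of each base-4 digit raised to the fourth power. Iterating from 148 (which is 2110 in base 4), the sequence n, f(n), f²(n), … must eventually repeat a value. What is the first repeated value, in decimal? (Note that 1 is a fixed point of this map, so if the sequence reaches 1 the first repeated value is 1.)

1

148 = (2,1,1,0)_4 → 18
18 = (1,0,2)_4 → 17
17 = (1,0,1)_4 → 2
2 = (2)_4 → 16
16 = (1,0,0)_4 → 1  — reached the fixed point 1.
1 → 1, so 1 is the first repeated value.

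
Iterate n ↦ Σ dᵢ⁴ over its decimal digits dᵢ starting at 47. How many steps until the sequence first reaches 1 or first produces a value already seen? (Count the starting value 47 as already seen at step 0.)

47 → 4⁴ + 7⁴ = 256 + 2401 = 2657
2657 → 2⁴ + 6⁴ + 5⁴ + 7⁴ = 16 + 1296 + 625 + 2401 = 4338
4338 → 4⁴ + 3⁴ + 3⁴ + 8⁴ = 256 + 81 + 81 + 4096 = 4514
4514 → 4⁴ + 5⁴ + 1⁴ + 4⁴ = 256 + 625 + 1 + 256 = 1138
1138 → 1⁴ + 1⁴ + 3⁴ + 8⁴ = 1 + 1 + 81 + 4096 = 4179
4179 → 4⁴ + 1⁴ + 7⁴ + 9⁴ = 256 + 1 + 2401 + 6561 = 9219
9219 → 9⁴ + 2⁴ + 1⁴ + 9⁴ = 6561 + 16 + 1 + 6561 = 13139
13139 → 1⁴ + 3⁴ + 1⁴ + 3⁴ + 9⁴ = 1 + 81 + 1 + 81 + 6561 = 6725
6725 → 6⁴ + 7⁴ + 2⁴ + 5⁴ = 1296 + 2401 + 16 + 625 = 4338  — 4338 repeats.
That took 9 steps.

9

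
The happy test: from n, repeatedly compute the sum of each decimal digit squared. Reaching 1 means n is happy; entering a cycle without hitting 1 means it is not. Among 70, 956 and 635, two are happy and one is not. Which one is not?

956

70: 70 → 49 → 97 → 130 → 10 → 1  — reaches 1 (happy)
956: 956 → 142 → 21 → 5 → 25 → 29 → 85 → 89 → 145 → 42 → 20 → 4 → 16 → 37 → 58 → 89  — repeats 89 (not happy)
635: 635 → 70 → 49 → 97 → 130 → 10 → 1  — reaches 1 (happy)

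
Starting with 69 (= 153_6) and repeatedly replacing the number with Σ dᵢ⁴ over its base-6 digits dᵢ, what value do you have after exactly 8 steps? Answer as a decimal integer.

114

69 = (1,5,3)_6 → 707
707 = (3,1,3,5)_6 → 788
788 = (3,3,5,2)_6 → 803
803 = (3,4,1,5)_6 → 963
963 = (4,2,4,3)_6 → 609
609 = (2,4,5,3)_6 → 978
978 = (4,3,1,0)_6 → 338
338 = (1,3,2,2)_6 → 114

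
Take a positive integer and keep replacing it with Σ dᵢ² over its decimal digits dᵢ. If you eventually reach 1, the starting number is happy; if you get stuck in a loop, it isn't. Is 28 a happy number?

28 → 2² + 8² = 4 + 64 = 68
68 → 6² + 8² = 36 + 64 = 100
100 → 1² + 0² + 0² = 1 + 0 + 0 = 1  — reached 1.

happy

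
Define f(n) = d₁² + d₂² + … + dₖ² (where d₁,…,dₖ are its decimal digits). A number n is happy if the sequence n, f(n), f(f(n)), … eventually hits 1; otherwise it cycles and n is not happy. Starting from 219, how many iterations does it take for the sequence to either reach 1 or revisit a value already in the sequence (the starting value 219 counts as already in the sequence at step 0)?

219 → 2² + 1² + 9² = 4 + 1 + 81 = 86
86 → 8² + 6² = 64 + 36 = 100
100 → 1² + 0² + 0² = 1 + 0 + 0 = 1  — reached 1.
That took 3 steps.

3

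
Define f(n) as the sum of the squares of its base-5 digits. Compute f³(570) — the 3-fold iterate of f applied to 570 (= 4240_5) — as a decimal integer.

2

570 = (4,2,4,0)_5 → 4² + 2² + 4² + 0² = 36
36 = (1,2,1)_5 → 1² + 2² + 1² = 6
6 = (1,1)_5 → 1² + 1² = 2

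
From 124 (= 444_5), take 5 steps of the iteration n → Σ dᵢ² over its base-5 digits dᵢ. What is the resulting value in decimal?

16

124 = (4,4,4)_5 → 48
48 = (1,4,3)_5 → 26
26 = (1,0,1)_5 → 2
2 = (2)_5 → 4
4 = (4)_5 → 16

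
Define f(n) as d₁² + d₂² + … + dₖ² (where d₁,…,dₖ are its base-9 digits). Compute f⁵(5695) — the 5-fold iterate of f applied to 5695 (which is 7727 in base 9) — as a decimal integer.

5695 = (7,7,2,7)_9 → 151
151 = (1,7,7)_9 → 99
99 = (1,2,0)_9 → 5
5 = (5)_9 → 25
25 = (2,7)_9 → 53

53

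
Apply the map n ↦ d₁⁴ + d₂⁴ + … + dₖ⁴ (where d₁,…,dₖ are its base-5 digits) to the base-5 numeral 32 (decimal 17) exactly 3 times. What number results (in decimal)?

17 = (3,2)_5 → 3⁴ + 2⁴ = 97
97 = (3,4,2)_5 → 3⁴ + 4⁴ + 2⁴ = 353
353 = (2,4,0,3)_5 → 2⁴ + 4⁴ + 0⁴ + 3⁴ = 353

353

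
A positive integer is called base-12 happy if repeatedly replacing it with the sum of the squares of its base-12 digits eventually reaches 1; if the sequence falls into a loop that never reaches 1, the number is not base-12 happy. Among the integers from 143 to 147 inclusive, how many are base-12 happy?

1

143: 143 → 242 → 69 → 106 → 164 → 66 → 61 → 26 → 8 → 64 → 41 → 34 → 104 → 128 → 164  — not base-12 happy
144: 144 → 1  — base-12 happy
145: 145 → 2 → 4 → 16 → 17 → 26 → 8 → 64 → 41 → 34 → 104 → 128 → 164 → 66 → 61 → 26  — not base-12 happy
146: 146 → 5 → 25 → 5  — not base-12 happy
147: 147 → 10 → 100 → 80 → 100  — not base-12 happy
base-12 happy: 144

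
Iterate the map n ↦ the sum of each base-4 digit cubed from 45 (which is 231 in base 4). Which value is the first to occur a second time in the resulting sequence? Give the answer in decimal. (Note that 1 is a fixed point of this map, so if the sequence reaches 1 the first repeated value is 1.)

45 = (2,3,1)_4 → 2³ + 3³ + 1³ = 8 + 27 + 1 = 36
36 = (2,1,0)_4 → 2³ + 1³ + 0³ = 8 + 1 + 0 = 9
9 = (2,1)_4 → 2³ + 1³ = 8 + 1 = 9  — 9 already appeared earlier.

9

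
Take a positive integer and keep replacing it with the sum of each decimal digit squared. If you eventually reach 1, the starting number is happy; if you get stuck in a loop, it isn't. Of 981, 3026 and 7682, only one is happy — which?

3026

981: 981 → 146 → 53 → 34 → 25 → 29 → 85 → 89 → 145 → 42 → 20 → 4 → 16 → 37 → 58 → 89  — repeats 89 (not happy)
3026: 3026 → 49 → 97 → 130 → 10 → 1  — reaches 1 (happy)
7682: 7682 → 153 → 35 → 34 → 25 → 29 → 85 → 89 → 145 → 42 → 20 → 4 → 16 → 37 → 58 → 89  — repeats 89 (not happy)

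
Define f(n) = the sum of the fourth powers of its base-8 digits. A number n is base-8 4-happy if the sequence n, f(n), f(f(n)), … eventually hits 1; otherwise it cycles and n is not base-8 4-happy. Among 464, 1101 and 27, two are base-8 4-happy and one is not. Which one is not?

464: 464 → 2417 → 2178 → 288 → 512 → 1  — reaches 1 (base-8 4-happy)
1101: 1101 → 643 → 98 → 273 → 273  — repeats 273 (not base-8 4-happy)
27: 27 → 162 → 288 → 512 → 1  — reaches 1 (base-8 4-happy)

1101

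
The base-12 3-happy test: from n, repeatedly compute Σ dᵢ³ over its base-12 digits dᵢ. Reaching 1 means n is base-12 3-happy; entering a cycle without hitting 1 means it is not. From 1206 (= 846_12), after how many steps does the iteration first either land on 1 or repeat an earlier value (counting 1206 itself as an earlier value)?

9

1206 = (8,4,6)_12 → 8³ + 4³ + 6³ = 792
792 = (5,6,0)_12 → 5³ + 6³ + 0³ = 341
341 = (2,4,5)_12 → 2³ + 4³ + 5³ = 197
197 = (1,4,5)_12 → 1³ + 4³ + 5³ = 190
190 = (1,3,10)_12 → 1³ + 3³ + 10³ = 1028
1028 = (7,1,8)_12 → 7³ + 1³ + 8³ = 856
856 = (5,11,4)_12 → 5³ + 11³ + 4³ = 1520
1520 = (10,6,8)_12 → 10³ + 6³ + 8³ = 1728
1728 = (1,0,0,0)_12 → 1³ + 0³ + 0³ + 0³ = 1  — reached 1.
That took 9 steps.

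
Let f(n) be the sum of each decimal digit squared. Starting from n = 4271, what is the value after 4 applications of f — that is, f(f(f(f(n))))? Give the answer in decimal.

130

4271 → 4² + 2² + 7² + 1² = 16 + 4 + 49 + 1 = 70
70 → 7² + 0² = 49 + 0 = 49
49 → 4² + 9² = 16 + 81 = 97
97 → 9² + 7² = 81 + 49 = 130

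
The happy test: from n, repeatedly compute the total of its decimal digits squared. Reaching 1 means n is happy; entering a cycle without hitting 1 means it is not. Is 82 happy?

happy

82 → 8² + 2² = 64 + 4 = 68
68 → 6² + 8² = 36 + 64 = 100
100 → 1² + 0² + 0² = 1 + 0 + 0 = 1  — reached 1.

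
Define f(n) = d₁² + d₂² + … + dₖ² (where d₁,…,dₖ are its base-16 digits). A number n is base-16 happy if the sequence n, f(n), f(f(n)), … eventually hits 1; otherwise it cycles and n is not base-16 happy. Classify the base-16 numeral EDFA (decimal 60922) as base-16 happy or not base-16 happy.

base-16 happy

60922 = (14,13,15,10)_16 → 14² + 13² + 15² + 10² = 690
690 = (2,11,2)_16 → 2² + 11² + 2² = 129
129 = (8,1)_16 → 8² + 1² = 65
65 = (4,1)_16 → 4² + 1² = 17
17 = (1,1)_16 → 1² + 1² = 2
2 = (2)_16 → 2² = 4
4 = (4)_16 → 4² = 16
16 = (1,0)_16 → 1² + 0² = 1  — reached 1.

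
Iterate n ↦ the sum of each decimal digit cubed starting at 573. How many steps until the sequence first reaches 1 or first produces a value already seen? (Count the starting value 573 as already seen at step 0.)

573 → 5³ + 7³ + 3³ = 125 + 343 + 27 = 495
495 → 4³ + 9³ + 5³ = 64 + 729 + 125 = 918
918 → 9³ + 1³ + 8³ = 729 + 1 + 512 = 1242
1242 → 1³ + 2³ + 4³ + 2³ = 1 + 8 + 64 + 8 = 81
81 → 8³ + 1³ = 512 + 1 = 513
513 → 5³ + 1³ + 3³ = 125 + 1 + 27 = 153
153 → 1³ + 5³ + 3³ = 1 + 125 + 27 = 153  — 153 repeats.
That took 7 steps.

7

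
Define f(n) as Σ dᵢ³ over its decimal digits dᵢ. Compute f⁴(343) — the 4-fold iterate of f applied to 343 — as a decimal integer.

730

343 → 118
118 → 514
514 → 190
190 → 730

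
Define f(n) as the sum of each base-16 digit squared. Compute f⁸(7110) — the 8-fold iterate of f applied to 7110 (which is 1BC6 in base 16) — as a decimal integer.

7110 = (1,11,12,6)_16 → 1² + 11² + 12² + 6² = 1 + 121 + 144 + 36 = 302
302 = (1,2,14)_16 → 1² + 2² + 14² = 1 + 4 + 196 = 201
201 = (12,9)_16 → 12² + 9² = 144 + 81 = 225
225 = (14,1)_16 → 14² + 1² = 196 + 1 = 197
197 = (12,5)_16 → 12² + 5² = 144 + 25 = 169
169 = (10,9)_16 → 10² + 9² = 100 + 81 = 181
181 = (11,5)_16 → 11² + 5² = 121 + 25 = 146
146 = (9,2)_16 → 9² + 2² = 81 + 4 = 85

85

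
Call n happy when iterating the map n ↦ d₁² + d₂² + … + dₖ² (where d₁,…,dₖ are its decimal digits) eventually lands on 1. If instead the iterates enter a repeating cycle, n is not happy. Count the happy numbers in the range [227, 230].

1

227: 227 → 57 → 74 → 65 → 61 → 37 → 58 → 89 → 145 → 42 → 20 → 4 → 16 → 37  (repeats 37)
228: 228 → 72 → 53 → 34 → 25 → 29 → 85 → 89 → 145 → 42 → 20 → 4 → 16 → 37 → 58 → 89  (repeats 89)
229: 229 → 89 → 145 → 42 → 20 → 4 → 16 → 37 → 58 → 89  (repeats 89)
230: 230 → 13 → 10 → 1  (reaches 1)
happy: 230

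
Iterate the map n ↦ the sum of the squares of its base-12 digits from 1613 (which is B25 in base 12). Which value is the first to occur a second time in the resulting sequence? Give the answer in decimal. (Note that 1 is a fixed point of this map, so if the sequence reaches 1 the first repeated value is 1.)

1613 = (11,2,5)_12 → 11² + 2² + 5² = 150
150 = (1,0,6)_12 → 1² + 0² + 6² = 37
37 = (3,1)_12 → 3² + 1² = 10
10 = (10)_12 → 10² = 100
100 = (8,4)_12 → 8² + 4² = 80
80 = (6,8)_12 → 6² + 8² = 100  — 100 already appeared earlier.

100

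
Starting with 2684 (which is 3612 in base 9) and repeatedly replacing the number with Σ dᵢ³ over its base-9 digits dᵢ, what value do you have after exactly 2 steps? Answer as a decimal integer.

28

2684 = (3,6,1,2)_9 → 3³ + 6³ + 1³ + 2³ = 252
252 = (3,1,0)_9 → 3³ + 1³ + 0³ = 28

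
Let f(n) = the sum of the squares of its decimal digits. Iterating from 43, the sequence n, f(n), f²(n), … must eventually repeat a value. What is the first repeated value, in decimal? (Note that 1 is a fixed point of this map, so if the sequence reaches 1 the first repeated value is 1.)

89

43 → 25
25 → 29
29 → 85
85 → 89
89 → 145
145 → 42
42 → 20
20 → 4
4 → 16
16 → 37
37 → 58
58 → 89  — 89 already appeared earlier.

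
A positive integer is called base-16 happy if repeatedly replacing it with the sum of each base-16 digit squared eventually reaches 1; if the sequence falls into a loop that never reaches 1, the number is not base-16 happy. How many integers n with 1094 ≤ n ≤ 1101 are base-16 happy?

1094: 1094 → 68 → 32 → 4 → 16 → 1  (reaches 1)
1095: 1095 → 81 → 26 → 101 → 61 → 178 → 125 → 218 → 269 → 170 → 200 → 208 → 169 → 181 → 146 → 85 → 50 → 13 → 169  (repeats 169)
1096: 1096 → 96 → 36 → 20 → 17 → 2 → 4 → 16 → 1  (reaches 1)
1097: 1097 → 113 → 50 → 13 → 169 → 181 → 146 → 85 → 50  (repeats 50)
1098: 1098 → 132 → 80 → 25 → 82 → 29 → 170 → 200 → 208 → 169 → 181 → 146 → 85 → 50 → 13 → 169  (repeats 169)
1099: 1099 → 153 → 162 → 104 → 100 → 52 → 25 → 82 → 29 → 170 → 200 → 208 → 169 → 181 → 146 → 85 → 50 → 13 → 169  (repeats 169)
1100: 1100 → 176 → 121 → 130 → 68 → 32 → 4 → 16 → 1  (reaches 1)
1101: 1101 → 201 → 225 → 197 → 169 → 181 → 146 → 85 → 50 → 13 → 169  (repeats 169)
base-16 happy: 1094, 1096, 1100

3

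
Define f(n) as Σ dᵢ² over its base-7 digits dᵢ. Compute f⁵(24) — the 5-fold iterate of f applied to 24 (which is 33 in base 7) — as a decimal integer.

2

24 = (3,3)_7 → 3² + 3² = 18
18 = (2,4)_7 → 2² + 4² = 20
20 = (2,6)_7 → 2² + 6² = 40
40 = (5,5)_7 → 5² + 5² = 50
50 = (1,0,1)_7 → 1² + 0² + 1² = 2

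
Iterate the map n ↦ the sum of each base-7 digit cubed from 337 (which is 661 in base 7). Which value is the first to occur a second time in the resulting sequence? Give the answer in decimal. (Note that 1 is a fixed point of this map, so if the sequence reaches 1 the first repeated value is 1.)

337 = (6,6,1)_7 → 6³ + 6³ + 1³ = 216 + 216 + 1 = 433
433 = (1,1,5,6)_7 → 1³ + 1³ + 5³ + 6³ = 1 + 1 + 125 + 216 = 343
343 = (1,0,0,0)_7 → 1³ + 0³ + 0³ + 0³ = 1 + 0 + 0 + 0 = 1  — reached the fixed point 1.
1 → 1, so 1 is the first repeated value.

1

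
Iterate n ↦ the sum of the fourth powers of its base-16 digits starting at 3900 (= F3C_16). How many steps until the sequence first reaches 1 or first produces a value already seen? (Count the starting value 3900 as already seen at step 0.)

3900 = (15,3,12)_16 → 15⁴ + 3⁴ + 12⁴ = 50625 + 81 + 20736 = 71442
71442 = (1,1,7,1,2)_16 → 1⁴ + 1⁴ + 7⁴ + 1⁴ + 2⁴ = 1 + 1 + 2401 + 1 + 16 = 2420
2420 = (9,7,4)_16 → 9⁴ + 7⁴ + 4⁴ = 6561 + 2401 + 256 = 9218
9218 = (2,4,0,2)_16 → 2⁴ + 4⁴ + 0⁴ + 2⁴ = 16 + 256 + 0 + 16 = 288
288 = (1,2,0)_16 → 1⁴ + 2⁴ + 0⁴ = 1 + 16 + 0 = 17
17 = (1,1)_16 → 1⁴ + 1⁴ = 1 + 1 = 2
2 = (2)_16 → 2⁴ = 16
16 = (1,0)_16 → 1⁴ + 0⁴ = 1 + 0 = 1  — reached 1.
That took 8 steps.

8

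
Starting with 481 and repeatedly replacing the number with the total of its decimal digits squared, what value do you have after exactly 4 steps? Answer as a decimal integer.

481 → 81
81 → 65
65 → 61
61 → 37

37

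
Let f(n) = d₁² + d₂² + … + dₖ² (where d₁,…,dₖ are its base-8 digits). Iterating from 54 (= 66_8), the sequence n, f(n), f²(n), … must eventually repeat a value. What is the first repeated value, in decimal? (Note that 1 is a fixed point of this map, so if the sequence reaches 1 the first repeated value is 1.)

4

54 = (6,6)_8 → 6² + 6² = 36 + 36 = 72
72 = (1,1,0)_8 → 1² + 1² + 0² = 1 + 1 + 0 = 2
2 = (2)_8 → 2² = 4
4 = (4)_8 → 4² = 16
16 = (2,0)_8 → 2² + 0² = 4 + 0 = 4  — 4 already appeared earlier.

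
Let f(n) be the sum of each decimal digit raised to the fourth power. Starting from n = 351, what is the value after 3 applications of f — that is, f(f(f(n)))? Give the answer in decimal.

4368

351 → 3⁴ + 5⁴ + 1⁴ = 81 + 625 + 1 = 707
707 → 7⁴ + 0⁴ + 7⁴ = 2401 + 0 + 2401 = 4802
4802 → 4⁴ + 8⁴ + 0⁴ + 2⁴ = 256 + 4096 + 0 + 16 = 4368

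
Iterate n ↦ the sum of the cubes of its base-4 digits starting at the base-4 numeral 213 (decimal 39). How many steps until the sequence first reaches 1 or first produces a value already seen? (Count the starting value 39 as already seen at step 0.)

3

39 = (2,1,3)_4 → 2³ + 1³ + 3³ = 36
36 = (2,1,0)_4 → 2³ + 1³ + 0³ = 9
9 = (2,1)_4 → 2³ + 1³ = 9  — 9 repeats.
That took 3 steps.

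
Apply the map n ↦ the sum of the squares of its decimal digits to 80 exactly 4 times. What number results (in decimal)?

85

80 → 8² + 0² = 64 + 0 = 64
64 → 6² + 4² = 36 + 16 = 52
52 → 5² + 2² = 25 + 4 = 29
29 → 2² + 9² = 4 + 81 = 85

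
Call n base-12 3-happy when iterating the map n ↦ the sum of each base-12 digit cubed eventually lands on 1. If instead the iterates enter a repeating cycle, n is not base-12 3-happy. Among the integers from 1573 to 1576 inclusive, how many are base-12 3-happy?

1573: 1573 → 2332 → 137 → 1456 → 1065 → 1136 → 1855 → 1344 → 793 → 342 → 288 → 8 → 512 → 755 → 1464 → 1008 → 343 → 415 → 1351 → 1136  (repeats 1136)
1574: 1574 → 2339 → 1404 → 1458 → 1217 → 762 → 368 → 736 → 190 → 1028 → 856 → 1520 → 1728 → 1  (reaches 1)
1575: 1575 → 2358 → 345 → 801 → 1070 → 476 → 566 → 1366 → 1854 → 1217 → 762 → 368 → 736 → 190 → 1028 → 856 → 1520 → 1728 → 1  (reaches 1)
1576: 1576 → 2395 → 751 → 476 → 566 → 1366 → 1854 → 1217 → 762 → 368 → 736 → 190 → 1028 → 856 → 1520 → 1728 → 1  (reaches 1)
base-12 3-happy: 1574, 1575, 1576

3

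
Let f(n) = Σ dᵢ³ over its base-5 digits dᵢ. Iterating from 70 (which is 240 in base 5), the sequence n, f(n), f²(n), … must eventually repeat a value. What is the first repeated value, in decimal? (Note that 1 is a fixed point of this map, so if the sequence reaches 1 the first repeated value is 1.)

70 = (2,4,0)_5 → 2³ + 4³ + 0³ = 72
72 = (2,4,2)_5 → 2³ + 4³ + 2³ = 80
80 = (3,1,0)_5 → 3³ + 1³ + 0³ = 28
28 = (1,0,3)_5 → 1³ + 0³ + 3³ = 28  — 28 already appeared earlier.

28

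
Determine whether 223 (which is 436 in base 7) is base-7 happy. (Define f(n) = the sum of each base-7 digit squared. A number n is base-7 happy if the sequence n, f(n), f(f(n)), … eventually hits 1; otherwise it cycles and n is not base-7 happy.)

not base-7 happy

223 = (4,3,6)_7 → 4² + 3² + 6² = 61
61 = (1,1,5)_7 → 1² + 1² + 5² = 27
27 = (3,6)_7 → 3² + 6² = 45
45 = (6,3)_7 → 6² + 3² = 45  — 45 already seen; the sequence cycles without reaching 1.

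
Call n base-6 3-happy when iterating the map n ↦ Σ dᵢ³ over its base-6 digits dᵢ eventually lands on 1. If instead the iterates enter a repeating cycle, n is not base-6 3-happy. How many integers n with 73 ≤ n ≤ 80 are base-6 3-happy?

73: 73 → 9 → 28 → 128 → 62 → 73  — not base-6 3-happy
74: 74 → 16 → 72 → 8 → 9 → 28 → 128 → 62 → 73 → 9  — not base-6 3-happy
75: 75 → 35 → 250 → 190 → 190  — not base-6 3-happy
76: 76 → 72 → 8 → 9 → 28 → 128 → 62 → 73 → 9  — not base-6 3-happy
77: 77 → 133 → 92 → 43 → 3 → 27 → 91 → 36 → 1  — base-6 3-happy
78: 78 → 9 → 28 → 128 → 62 → 73 → 9  — not base-6 3-happy
79: 79 → 10 → 65 → 190 → 190  — not base-6 3-happy
80: 80 → 17 → 133 → 92 → 43 → 3 → 27 → 91 → 36 → 1  — base-6 3-happy
base-6 3-happy: 77, 80

2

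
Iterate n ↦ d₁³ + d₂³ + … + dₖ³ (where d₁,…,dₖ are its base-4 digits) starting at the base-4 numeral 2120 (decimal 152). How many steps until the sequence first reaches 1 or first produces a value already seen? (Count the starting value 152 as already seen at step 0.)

4

152 = (2,1,2,0)_4 → 2³ + 1³ + 2³ + 0³ = 17
17 = (1,0,1)_4 → 1³ + 0³ + 1³ = 2
2 = (2)_4 → 2³ = 8
8 = (2,0)_4 → 2³ + 0³ = 8  — 8 repeats.
That took 4 steps.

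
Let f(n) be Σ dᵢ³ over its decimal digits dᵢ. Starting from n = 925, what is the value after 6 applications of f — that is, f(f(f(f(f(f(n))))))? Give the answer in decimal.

925 → 9³ + 2³ + 5³ = 729 + 8 + 125 = 862
862 → 8³ + 6³ + 2³ = 512 + 216 + 8 = 736
736 → 7³ + 3³ + 6³ = 343 + 27 + 216 = 586
586 → 5³ + 8³ + 6³ = 125 + 512 + 216 = 853
853 → 8³ + 5³ + 3³ = 512 + 125 + 27 = 664
664 → 6³ + 6³ + 4³ = 216 + 216 + 64 = 496

496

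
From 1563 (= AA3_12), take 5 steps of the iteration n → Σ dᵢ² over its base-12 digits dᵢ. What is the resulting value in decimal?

25

1563 = (10,10,3)_12 → 10² + 10² + 3² = 100 + 100 + 9 = 209
209 = (1,5,5)_12 → 1² + 5² + 5² = 1 + 25 + 25 = 51
51 = (4,3)_12 → 4² + 3² = 16 + 9 = 25
25 = (2,1)_12 → 2² + 1² = 4 + 1 = 5
5 = (5)_12 → 5² = 25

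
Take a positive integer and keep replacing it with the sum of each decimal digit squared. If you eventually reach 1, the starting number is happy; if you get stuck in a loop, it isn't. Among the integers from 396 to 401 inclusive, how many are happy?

1

396: 396 → 126 → 41 → 17 → 50 → 25 → 29 → 85 → 89 → 145 → 42 → 20 → 4 → 16 → 37 → 58 → 89  — not happy
397: 397 → 139 → 91 → 82 → 68 → 100 → 1  — happy
398: 398 → 154 → 42 → 20 → 4 → 16 → 37 → 58 → 89 → 145 → 42  — not happy
399: 399 → 171 → 51 → 26 → 40 → 16 → 37 → 58 → 89 → 145 → 42 → 20 → 4 → 16  — not happy
400: 400 → 16 → 37 → 58 → 89 → 145 → 42 → 20 → 4 → 16  — not happy
401: 401 → 17 → 50 → 25 → 29 → 85 → 89 → 145 → 42 → 20 → 4 → 16 → 37 → 58 → 89  — not happy
happy: 397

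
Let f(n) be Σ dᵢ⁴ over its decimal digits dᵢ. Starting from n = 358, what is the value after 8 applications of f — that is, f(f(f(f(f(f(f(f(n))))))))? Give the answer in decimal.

4338

358 → 3⁴ + 5⁴ + 8⁴ = 81 + 625 + 4096 = 4802
4802 → 4⁴ + 8⁴ + 0⁴ + 2⁴ = 256 + 4096 + 0 + 16 = 4368
4368 → 4⁴ + 3⁴ + 6⁴ + 8⁴ = 256 + 81 + 1296 + 4096 = 5729
5729 → 5⁴ + 7⁴ + 2⁴ + 9⁴ = 625 + 2401 + 16 + 6561 = 9603
9603 → 9⁴ + 6⁴ + 0⁴ + 3⁴ = 6561 + 1296 + 0 + 81 = 7938
7938 → 7⁴ + 9⁴ + 3⁴ + 8⁴ = 2401 + 6561 + 81 + 4096 = 13139
13139 → 1⁴ + 3⁴ + 1⁴ + 3⁴ + 9⁴ = 1 + 81 + 1 + 81 + 6561 = 6725
6725 → 6⁴ + 7⁴ + 2⁴ + 5⁴ = 1296 + 2401 + 16 + 625 = 4338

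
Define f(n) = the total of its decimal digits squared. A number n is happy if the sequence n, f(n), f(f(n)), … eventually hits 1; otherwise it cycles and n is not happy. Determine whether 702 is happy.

not happy

702 → 7² + 0² + 2² = 53
53 → 5² + 3² = 34
34 → 3² + 4² = 25
25 → 2² + 5² = 29
29 → 2² + 9² = 85
85 → 8² + 5² = 89
89 → 8² + 9² = 145
145 → 1² + 4² + 5² = 42
42 → 4² + 2² = 20
20 → 2² + 0² = 4
4 → 4² = 16
16 → 1² + 6² = 37
37 → 3² + 7² = 58
58 → 5² + 8² = 89  — 89 already seen; the sequence cycles without reaching 1.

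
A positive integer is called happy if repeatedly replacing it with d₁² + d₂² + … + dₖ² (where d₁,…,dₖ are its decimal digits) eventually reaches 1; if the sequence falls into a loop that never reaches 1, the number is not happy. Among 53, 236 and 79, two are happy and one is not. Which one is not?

53

53: 53 → 34 → 25 → 29 → 85 → 89 → 145 → 42 → 20 → 4 → 16 → 37 → 58 → 89  — repeats 89 (not happy)
236: 236 → 49 → 97 → 130 → 10 → 1  — reaches 1 (happy)
79: 79 → 130 → 10 → 1  — reaches 1 (happy)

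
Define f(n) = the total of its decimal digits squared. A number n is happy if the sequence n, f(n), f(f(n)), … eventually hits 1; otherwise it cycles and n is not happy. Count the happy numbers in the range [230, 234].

1

230: 230 → 13 → 10 → 1  (reaches 1)
231: 231 → 14 → 17 → 50 → 25 → 29 → 85 → 89 → 145 → 42 → 20 → 4 → 16 → 37 → 58 → 89  (repeats 89)
232: 232 → 17 → 50 → 25 → 29 → 85 → 89 → 145 → 42 → 20 → 4 → 16 → 37 → 58 → 89  (repeats 89)
233: 233 → 22 → 8 → 64 → 52 → 29 → 85 → 89 → 145 → 42 → 20 → 4 → 16 → 37 → 58 → 89  (repeats 89)
234: 234 → 29 → 85 → 89 → 145 → 42 → 20 → 4 → 16 → 37 → 58 → 89  (repeats 89)
happy: 230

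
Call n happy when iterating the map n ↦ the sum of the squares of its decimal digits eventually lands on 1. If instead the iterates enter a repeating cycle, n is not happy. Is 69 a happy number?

not happy

69 → 6² + 9² = 36 + 81 = 117
117 → 1² + 1² + 7² = 1 + 1 + 49 = 51
51 → 5² + 1² = 25 + 1 = 26
26 → 2² + 6² = 4 + 36 = 40
40 → 4² + 0² = 16 + 0 = 16
16 → 1² + 6² = 1 + 36 = 37
37 → 3² + 7² = 9 + 49 = 58
58 → 5² + 8² = 25 + 64 = 89
89 → 8² + 9² = 64 + 81 = 145
145 → 1² + 4² + 5² = 1 + 16 + 25 = 42
42 → 4² + 2² = 16 + 4 = 20
20 → 2² + 0² = 4 + 0 = 4
4 → 4² = 16  — 16 already seen; the sequence cycles without reaching 1.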